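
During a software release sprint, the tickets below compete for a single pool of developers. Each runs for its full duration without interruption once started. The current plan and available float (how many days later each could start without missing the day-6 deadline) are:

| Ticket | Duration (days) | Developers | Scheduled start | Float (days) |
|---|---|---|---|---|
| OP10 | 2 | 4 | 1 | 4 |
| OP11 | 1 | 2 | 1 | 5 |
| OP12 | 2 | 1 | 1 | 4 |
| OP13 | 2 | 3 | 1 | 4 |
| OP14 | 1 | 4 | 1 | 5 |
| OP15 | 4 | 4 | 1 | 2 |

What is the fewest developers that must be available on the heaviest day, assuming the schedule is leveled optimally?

8

Early-start (OP10@1, OP11@1, OP12@1, OP13@1, OP14@1, OP15@1) gives peak 18: d1:18  d2:12  d3:4  d4:4  d5:0  d6:0.
Shift OP13→2, OP14→4, OP15→3.
Schedule OP10@1, OP11@1, OP12@1, OP13@2, OP14@4, OP15@3: d1:7  d2:8  d3:7  d4:8  d5:4  d6:4 — peak 8.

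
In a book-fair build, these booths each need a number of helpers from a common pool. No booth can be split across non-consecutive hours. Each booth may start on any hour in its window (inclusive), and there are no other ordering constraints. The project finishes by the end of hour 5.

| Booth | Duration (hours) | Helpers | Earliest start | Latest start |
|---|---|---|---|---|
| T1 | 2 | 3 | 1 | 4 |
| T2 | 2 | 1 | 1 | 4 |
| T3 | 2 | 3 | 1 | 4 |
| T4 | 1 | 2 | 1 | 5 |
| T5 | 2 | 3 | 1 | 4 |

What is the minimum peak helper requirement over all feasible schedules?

6

Early-start (T1@1, T2@1, T3@1, T4@1, T5@1) gives peak 12: h1:12  h2:10  h3:0  h4:0  h5:0.
Shift T3→3, T5→3.
Schedule T1@1, T2@1, T3@3, T4@1, T5@3: h1:6  h2:4  h3:6  h4:6  h5:0 — peak 6.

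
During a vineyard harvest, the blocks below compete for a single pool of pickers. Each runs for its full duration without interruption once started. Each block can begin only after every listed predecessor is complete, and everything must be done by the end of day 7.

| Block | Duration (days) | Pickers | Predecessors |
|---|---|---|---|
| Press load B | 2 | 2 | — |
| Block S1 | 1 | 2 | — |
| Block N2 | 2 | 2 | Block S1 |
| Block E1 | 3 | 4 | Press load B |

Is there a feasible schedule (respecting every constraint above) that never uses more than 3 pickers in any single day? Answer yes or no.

Total picker-days = 22; over 7 days the average is 22/7 > 3, so some day must exceed 3.

no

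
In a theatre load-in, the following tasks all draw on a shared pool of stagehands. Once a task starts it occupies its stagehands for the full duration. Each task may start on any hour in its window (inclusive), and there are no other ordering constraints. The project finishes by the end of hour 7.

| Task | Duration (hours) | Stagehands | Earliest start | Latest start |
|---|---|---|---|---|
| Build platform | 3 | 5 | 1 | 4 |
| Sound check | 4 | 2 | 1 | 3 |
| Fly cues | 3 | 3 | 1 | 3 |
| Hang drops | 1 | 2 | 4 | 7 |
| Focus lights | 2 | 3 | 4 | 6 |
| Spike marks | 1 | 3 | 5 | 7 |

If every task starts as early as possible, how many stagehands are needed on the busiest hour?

Early-start schedule: Build platform@1, Sound check@1, Fly cues@1, Hang drops@4, Focus lights@4, Spike marks@5.
Load per hour: hour 1: 10, hour 2: 10, hour 3: 10, hour 4: 7, hour 5: 6, hour 6: 0, hour 7: 0.
Peak is 10.

10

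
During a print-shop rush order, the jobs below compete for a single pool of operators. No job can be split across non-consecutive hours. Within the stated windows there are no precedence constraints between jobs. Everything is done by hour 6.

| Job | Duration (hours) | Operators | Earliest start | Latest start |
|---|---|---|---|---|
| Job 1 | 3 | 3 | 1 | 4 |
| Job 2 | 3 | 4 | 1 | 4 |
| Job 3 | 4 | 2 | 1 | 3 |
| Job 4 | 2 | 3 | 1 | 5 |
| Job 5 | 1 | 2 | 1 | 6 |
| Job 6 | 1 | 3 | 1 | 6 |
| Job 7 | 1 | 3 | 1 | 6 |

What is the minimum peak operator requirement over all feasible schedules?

8

Early-start (Job 1@1, Job 2@1, Job 3@1, Job 4@1, Job 5@1, Job 6@1, Job 7@1) gives peak 20: h1:20  h2:12  h3:9  h4:2  h5:0  h6:0.
Shift Job 2→4, Job 5→3, Job 6→5, Job 7→6.
Schedule Job 1@1, Job 2@4, Job 3@1, Job 4@1, Job 5@3, Job 6@5, Job 7@6: h1:8  h2:8  h3:7  h4:6  h5:7  h6:7 — peak 8.
Total operator-hours = 43 over 6 hours ⇒ peak ≥ ⌈43/6⌉ = 8, so 8 is optimal.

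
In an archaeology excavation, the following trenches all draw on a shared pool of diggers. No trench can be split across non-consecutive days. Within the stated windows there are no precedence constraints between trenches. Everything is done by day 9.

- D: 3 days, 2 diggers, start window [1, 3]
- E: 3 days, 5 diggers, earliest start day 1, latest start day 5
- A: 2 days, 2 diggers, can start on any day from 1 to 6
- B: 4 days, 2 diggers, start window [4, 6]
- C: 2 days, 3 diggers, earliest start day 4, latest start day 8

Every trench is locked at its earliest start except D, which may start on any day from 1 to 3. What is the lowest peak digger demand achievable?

D@1: d1:9  d2:9  d3:7  d4:5  d5:5  d6:2  d7:2  d8:0  d9:0 → peak 9
D@2: d1:7  d2:9  d3:7  d4:7  d5:5  d6:2  d7:2  d8:0  d9:0 → peak 9
D@3: d1:7  d2:7  d3:7  d4:7  d5:7  d6:2  d7:2  d8:0  d9:0 → peak 7
Best is D@3, peak 7.

7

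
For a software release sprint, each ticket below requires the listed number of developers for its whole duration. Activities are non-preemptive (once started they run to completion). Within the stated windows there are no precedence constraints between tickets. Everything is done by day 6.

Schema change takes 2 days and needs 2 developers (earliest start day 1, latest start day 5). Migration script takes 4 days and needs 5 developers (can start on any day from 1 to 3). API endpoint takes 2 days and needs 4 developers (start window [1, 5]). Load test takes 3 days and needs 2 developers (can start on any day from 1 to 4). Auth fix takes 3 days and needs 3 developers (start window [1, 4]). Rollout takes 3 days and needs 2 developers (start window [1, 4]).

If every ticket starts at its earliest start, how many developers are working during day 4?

At early start, day 4 has: Migration script.
Demand: 5 = 5.

5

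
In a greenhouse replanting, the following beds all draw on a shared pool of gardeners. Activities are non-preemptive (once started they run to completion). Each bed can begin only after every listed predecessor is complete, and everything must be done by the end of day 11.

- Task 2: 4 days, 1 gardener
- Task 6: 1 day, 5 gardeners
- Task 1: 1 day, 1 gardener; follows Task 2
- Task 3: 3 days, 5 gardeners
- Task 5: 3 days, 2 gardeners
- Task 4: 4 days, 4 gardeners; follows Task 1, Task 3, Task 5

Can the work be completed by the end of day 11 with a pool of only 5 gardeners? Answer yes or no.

The minimum achievable peak is 6; 5 < 6, so no feasible schedule stays within the cap.

no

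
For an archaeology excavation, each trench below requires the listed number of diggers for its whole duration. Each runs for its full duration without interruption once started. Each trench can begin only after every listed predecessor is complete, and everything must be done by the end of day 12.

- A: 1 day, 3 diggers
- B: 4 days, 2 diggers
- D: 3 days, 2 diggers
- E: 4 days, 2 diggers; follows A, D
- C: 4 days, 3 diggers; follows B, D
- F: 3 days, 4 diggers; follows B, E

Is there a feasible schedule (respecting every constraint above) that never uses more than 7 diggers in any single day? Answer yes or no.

Schedule A@1, B@1, D@2, E@5, C@5, F@9: d1:5  d2:4  d3:4  d4:4  d5:5  d6:5  d7:5  d8:5  d9:4  d10:4  d11:4  d12:0 — peak 5 ≤ 7.

yes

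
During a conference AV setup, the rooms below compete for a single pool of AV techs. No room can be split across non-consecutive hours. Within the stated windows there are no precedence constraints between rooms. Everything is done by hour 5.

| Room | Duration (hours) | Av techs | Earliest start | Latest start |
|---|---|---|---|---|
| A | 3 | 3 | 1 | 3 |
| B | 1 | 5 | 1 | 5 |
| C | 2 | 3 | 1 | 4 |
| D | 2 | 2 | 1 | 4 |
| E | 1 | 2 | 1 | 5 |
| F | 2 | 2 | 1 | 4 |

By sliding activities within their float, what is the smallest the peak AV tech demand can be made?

Early-start (A@1, B@1, C@1, D@1, E@1, F@1) gives peak 17: h1:17  h2:10  h3:3  h4:0  h5:0.
Shift B→5, D→3, E→3, F→4.
Schedule A@1, B@5, C@1, D@3, E@3, F@4: h1:6  h2:6  h3:7  h4:4  h5:7 — peak 7.

7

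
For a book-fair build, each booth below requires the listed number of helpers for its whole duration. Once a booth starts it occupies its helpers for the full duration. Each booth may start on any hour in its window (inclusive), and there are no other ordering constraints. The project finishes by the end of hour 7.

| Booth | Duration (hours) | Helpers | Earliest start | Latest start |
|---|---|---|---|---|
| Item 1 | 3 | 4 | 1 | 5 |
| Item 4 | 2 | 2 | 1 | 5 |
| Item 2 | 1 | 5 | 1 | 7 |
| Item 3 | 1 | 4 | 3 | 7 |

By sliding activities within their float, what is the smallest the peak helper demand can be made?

Early-start (Item 1@1, Item 4@1, Item 2@1, Item 3@3) gives peak 11: h1:11  h2:6  h3:8  h4:0  h5:0  h6:0  h7:0.
Shift Item 4→4, Item 2→6, Item 3→7.
Schedule Item 1@1, Item 4@4, Item 2@6, Item 3@7: h1:4  h2:4  h3:4  h4:2  h5:2  h6:5  h7:4 — peak 5.

5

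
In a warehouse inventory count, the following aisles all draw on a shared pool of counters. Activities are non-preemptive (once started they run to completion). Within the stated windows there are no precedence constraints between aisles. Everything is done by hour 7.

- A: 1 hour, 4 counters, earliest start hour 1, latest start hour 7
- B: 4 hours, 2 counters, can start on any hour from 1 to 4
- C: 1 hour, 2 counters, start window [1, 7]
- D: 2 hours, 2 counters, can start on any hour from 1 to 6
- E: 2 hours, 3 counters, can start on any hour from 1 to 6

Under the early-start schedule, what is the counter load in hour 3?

2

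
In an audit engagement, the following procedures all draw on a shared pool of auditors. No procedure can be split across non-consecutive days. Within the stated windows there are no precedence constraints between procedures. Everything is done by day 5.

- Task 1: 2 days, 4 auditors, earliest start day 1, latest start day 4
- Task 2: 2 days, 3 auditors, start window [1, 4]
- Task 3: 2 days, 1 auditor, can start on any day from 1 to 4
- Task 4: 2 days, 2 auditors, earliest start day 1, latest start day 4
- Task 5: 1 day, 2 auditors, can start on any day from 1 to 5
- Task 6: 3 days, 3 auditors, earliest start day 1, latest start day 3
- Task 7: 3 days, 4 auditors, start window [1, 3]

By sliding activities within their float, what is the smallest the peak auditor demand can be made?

9

Early-start (Task 1@1, Task 2@1, Task 3@1, Task 4@1, Task 5@1, Task 6@1, Task 7@1) gives peak 19: d1:19  d2:17  d3:7  d4:0  d5:0.
Shift Task 4→3, Task 5→5, Task 6→3, Task 7→3.
Schedule Task 1@1, Task 2@1, Task 3@1, Task 4@3, Task 5@5, Task 6@3, Task 7@3: d1:8  d2:8  d3:9  d4:9  d5:9 — peak 9.
Total auditor-days = 43 over 5 days ⇒ peak ≥ ⌈43/5⌉ = 9, so 9 is optimal.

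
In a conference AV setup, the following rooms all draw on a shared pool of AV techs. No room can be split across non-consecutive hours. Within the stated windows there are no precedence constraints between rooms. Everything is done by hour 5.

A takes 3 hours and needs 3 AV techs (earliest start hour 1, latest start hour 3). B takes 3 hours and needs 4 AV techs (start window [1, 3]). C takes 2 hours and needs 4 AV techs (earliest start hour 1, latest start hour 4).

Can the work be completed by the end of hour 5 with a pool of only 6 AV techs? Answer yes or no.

The minimum achievable peak is 7; 6 < 7, so no feasible schedule stays within the cap.

no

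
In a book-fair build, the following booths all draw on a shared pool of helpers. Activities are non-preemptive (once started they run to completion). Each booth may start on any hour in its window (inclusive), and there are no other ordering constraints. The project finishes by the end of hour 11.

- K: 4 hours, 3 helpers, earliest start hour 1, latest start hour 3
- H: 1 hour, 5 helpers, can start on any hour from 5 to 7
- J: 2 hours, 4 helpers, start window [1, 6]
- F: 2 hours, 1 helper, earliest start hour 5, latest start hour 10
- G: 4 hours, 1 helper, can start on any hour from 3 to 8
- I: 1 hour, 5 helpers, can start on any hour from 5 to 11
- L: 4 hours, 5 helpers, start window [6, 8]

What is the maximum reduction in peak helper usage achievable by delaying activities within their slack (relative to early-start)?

Early-start peak: h1:7  h2:7  h3:4  h4:4  h5:12  h6:7  h7:5  h8:5  h9:5  h10:0  h11:0 ⇒ 12.
Leveled (K@1, H@5, J@1, F@5, G@3, I@6, L@7): h1:7  h2:7  h3:4  h4:4  h5:7  h6:7  h7:5  h8:5  h9:5  h10:5  h11:0 ⇒ 7.
Reduction 12 − 7 = 5.

5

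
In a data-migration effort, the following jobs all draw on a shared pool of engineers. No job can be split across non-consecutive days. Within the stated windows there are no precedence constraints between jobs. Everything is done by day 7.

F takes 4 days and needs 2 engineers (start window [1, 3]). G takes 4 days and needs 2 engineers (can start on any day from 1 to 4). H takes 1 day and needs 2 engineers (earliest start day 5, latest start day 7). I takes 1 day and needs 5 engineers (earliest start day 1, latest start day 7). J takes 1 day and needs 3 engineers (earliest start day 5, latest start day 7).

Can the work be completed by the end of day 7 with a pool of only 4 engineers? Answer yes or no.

no

The minimum achievable peak is 5; 4 < 5, so no feasible schedule stays within the cap.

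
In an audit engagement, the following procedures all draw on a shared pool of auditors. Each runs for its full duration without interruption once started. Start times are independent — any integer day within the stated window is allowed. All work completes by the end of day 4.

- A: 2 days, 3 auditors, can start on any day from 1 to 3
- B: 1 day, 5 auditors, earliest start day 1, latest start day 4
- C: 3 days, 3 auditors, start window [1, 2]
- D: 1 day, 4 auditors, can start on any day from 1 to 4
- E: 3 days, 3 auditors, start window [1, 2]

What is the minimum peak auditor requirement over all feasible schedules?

Early-start (A@1, B@1, C@1, D@1, E@1) gives peak 18: d1:18  d2:9  d3:6  d4:0.
Shift B→4, D→4.
Schedule A@1, B@4, C@1, D@4, E@1: d1:9  d2:9  d3:6  d4:9 — peak 9.
Total auditor-days = 33 over 4 days ⇒ peak ≥ ⌈33/4⌉ = 9, so 9 is optimal.

9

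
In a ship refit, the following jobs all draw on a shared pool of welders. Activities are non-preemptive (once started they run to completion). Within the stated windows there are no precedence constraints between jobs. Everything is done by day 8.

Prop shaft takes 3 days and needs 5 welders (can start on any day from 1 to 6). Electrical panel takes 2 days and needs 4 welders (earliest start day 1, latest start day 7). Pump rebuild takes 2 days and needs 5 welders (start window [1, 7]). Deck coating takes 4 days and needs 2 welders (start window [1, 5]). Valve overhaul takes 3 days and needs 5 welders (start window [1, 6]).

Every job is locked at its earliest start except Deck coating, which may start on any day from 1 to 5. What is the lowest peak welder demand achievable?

Deck coating@1: d1:21  d2:21  d3:12  d4:2  d5:0  d6:0  d7:0  d8:0 → peak 21
Deck coating@2: d1:19  d2:21  d3:12  d4:2  d5:2  d6:0  d7:0  d8:0 → peak 21
Deck coating@3: d1:19  d2:19  d3:12  d4:2  d5:2  d6:2  d7:0  d8:0 → peak 19
Deck coating@4: d1:19  d2:19  d3:10  d4:2  d5:2  d6:2  d7:2  d8:0 → peak 19
Deck coating@5: d1:19  d2:19  d3:10  d4:0  d5:2  d6:2  d7:2  d8:2 → peak 19
Best is Deck coating@3, peak 19.

19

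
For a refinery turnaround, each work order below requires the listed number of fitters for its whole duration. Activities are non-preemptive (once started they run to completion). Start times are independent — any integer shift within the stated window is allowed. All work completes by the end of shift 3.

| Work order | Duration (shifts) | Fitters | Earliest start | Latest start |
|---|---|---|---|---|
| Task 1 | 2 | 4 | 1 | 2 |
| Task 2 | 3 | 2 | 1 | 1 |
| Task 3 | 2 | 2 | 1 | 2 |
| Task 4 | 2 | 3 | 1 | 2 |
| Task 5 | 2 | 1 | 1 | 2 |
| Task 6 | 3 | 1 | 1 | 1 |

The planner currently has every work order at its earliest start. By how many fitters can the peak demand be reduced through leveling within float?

0

Early-start peak: s1:13  s2:13  s3:3 ⇒ 13.
Leveled (Task 1@1, Task 2@1, Task 3@1, Task 4@1, Task 5@1, Task 6@1): s1:13  s2:13  s3:3 ⇒ 13.
Reduction 13 − 13 = 0.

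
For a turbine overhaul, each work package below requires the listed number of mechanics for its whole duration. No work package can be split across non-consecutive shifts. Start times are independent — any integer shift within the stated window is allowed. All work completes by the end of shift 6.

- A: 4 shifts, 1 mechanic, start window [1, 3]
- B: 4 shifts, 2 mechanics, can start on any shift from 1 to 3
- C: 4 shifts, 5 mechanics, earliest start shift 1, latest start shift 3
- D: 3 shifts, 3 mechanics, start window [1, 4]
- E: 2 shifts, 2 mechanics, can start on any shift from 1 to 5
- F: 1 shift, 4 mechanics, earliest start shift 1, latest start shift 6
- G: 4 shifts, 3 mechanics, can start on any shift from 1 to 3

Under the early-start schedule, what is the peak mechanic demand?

20

Early-start schedule: A@1, B@1, C@1, D@1, E@1, F@1, G@1.
Load per shift: shift 1: 20, shift 2: 16, shift 3: 14, shift 4: 11, shift 5: 0, shift 6: 0.
Peak is 20.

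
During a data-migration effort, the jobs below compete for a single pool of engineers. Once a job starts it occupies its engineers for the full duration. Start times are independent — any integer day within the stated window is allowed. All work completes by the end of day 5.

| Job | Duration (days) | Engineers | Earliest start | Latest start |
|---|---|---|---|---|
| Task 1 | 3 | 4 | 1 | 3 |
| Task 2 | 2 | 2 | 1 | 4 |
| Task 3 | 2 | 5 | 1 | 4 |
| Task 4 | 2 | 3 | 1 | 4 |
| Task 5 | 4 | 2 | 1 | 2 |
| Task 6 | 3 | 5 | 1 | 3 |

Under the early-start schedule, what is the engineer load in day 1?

21

At early start, day 1 has: Task 1, Task 2, Task 3, Task 4, Task 5, Task 6.
Demand: 4 + 2 + 5 + 3 + 2 + 5 = 21.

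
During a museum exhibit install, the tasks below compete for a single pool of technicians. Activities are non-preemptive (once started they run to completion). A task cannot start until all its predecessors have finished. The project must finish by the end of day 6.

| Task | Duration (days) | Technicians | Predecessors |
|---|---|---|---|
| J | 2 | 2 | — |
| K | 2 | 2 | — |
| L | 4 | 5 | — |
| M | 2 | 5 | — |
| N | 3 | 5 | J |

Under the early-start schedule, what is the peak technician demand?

14

Early-start schedule: J@1, K@1, L@1, M@1, N@3.
Load per day: day 1: 14, day 2: 14, day 3: 10, day 4: 10, day 5: 5, day 6: 0.
Peak is 14.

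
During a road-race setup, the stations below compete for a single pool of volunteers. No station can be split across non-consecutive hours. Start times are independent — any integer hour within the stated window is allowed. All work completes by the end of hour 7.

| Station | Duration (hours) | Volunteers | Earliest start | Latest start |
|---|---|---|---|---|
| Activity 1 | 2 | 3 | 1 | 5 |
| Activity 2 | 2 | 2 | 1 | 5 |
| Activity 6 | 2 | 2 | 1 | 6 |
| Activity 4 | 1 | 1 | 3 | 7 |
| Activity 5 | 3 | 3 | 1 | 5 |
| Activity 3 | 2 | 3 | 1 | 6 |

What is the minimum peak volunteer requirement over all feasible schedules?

5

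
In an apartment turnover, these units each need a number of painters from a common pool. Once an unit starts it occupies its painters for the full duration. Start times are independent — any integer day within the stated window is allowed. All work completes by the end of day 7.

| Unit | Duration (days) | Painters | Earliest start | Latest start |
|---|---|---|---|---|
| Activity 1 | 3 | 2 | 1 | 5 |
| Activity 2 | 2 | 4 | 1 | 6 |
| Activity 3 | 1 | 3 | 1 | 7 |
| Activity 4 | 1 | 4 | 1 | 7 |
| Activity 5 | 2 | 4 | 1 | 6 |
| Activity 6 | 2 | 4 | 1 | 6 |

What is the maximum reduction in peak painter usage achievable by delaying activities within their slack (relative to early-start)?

14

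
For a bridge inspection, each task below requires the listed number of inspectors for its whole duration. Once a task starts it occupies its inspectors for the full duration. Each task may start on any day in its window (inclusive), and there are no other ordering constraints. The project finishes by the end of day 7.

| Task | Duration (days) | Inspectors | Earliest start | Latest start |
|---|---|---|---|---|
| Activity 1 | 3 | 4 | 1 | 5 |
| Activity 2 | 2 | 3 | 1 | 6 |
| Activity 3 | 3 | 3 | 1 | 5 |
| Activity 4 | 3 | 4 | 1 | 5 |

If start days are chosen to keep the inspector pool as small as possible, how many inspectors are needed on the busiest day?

7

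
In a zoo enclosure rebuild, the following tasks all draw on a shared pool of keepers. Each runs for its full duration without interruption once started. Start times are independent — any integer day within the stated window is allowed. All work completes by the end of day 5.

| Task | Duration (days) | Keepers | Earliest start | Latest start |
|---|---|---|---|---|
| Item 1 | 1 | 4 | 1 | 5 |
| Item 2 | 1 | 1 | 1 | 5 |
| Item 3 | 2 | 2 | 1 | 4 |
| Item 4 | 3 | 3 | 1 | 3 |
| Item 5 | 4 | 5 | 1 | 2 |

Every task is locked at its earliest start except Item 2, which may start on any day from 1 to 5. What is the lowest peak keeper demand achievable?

Item 2@1: d1:15  d2:10  d3:8  d4:5  d5:0 → peak 15
Item 2@2: d1:14  d2:11  d3:8  d4:5  d5:0 → peak 14
Item 2@3: d1:14  d2:10  d3:9  d4:5  d5:0 → peak 14
Item 2@4: d1:14  d2:10  d3:8  d4:6  d5:0 → peak 14
Item 2@5: d1:14  d2:10  d3:8  d4:5  d5:1 → peak 14
Best is Item 2@2, peak 14.

14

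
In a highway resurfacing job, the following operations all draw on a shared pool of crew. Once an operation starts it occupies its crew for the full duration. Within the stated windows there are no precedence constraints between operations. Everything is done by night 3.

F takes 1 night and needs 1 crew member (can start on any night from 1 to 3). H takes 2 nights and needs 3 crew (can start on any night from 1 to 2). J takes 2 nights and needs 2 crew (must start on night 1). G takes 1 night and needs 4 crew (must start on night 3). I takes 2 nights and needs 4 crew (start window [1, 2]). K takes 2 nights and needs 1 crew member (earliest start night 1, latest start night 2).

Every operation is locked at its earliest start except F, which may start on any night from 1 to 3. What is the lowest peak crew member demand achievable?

F@1: n1:11  n2:10  n3:4 → peak 11
F@2: n1:10  n2:11  n3:4 → peak 11
F@3: n1:10  n2:10  n3:5 → peak 10
Best is F@3, peak 10.

10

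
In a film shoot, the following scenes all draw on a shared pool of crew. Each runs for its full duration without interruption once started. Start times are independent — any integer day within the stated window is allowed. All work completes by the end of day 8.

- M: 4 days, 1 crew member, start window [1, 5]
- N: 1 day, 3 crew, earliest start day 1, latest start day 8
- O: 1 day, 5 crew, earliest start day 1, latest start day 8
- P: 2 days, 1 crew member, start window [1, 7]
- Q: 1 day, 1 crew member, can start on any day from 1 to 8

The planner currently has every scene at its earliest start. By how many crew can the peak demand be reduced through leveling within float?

Early-start peak: d1:11  d2:2  d3:1  d4:1  d5:0  d6:0  d7:0  d8:0 ⇒ 11.
Leveled (M@1, N@1, O@5, P@1, Q@2): d1:5  d2:3  d3:1  d4:1  d5:5  d6:0  d7:0  d8:0 ⇒ 5.
Reduction 11 − 5 = 6.

6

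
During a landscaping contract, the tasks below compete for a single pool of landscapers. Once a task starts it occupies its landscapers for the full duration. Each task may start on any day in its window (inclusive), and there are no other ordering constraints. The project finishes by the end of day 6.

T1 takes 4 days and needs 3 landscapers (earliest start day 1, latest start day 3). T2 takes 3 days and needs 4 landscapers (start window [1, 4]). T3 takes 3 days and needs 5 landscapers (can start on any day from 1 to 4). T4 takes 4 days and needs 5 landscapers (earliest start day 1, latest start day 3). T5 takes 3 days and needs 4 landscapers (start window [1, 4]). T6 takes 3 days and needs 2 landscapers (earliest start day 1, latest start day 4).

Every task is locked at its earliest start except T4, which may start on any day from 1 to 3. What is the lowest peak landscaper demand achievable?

23

T4@1: d1:23  d2:23  d3:23  d4:8  d5:0  d6:0 → peak 23
T4@2: d1:18  d2:23  d3:23  d4:8  d5:5  d6:0 → peak 23
T4@3: d1:18  d2:18  d3:23  d4:8  d5:5  d6:5 → peak 23
Best is T4@1, peak 23.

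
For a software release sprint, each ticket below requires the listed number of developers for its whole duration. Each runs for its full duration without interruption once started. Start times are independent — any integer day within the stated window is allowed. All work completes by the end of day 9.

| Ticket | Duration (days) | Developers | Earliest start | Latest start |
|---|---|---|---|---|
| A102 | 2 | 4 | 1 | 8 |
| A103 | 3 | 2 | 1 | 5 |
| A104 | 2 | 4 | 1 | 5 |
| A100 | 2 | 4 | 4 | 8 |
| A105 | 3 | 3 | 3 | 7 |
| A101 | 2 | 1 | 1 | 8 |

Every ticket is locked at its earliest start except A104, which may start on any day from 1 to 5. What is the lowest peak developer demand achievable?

A104@1: d1:11  d2:11  d3:5  d4:7  d5:7  d6:0  d7:0  d8:0  d9:0 → peak 11
A104@2: d1:7  d2:11  d3:9  d4:7  d5:7  d6:0  d7:0  d8:0  d9:0 → peak 11
A104@3: d1:7  d2:7  d3:9  d4:11  d5:7  d6:0  d7:0  d8:0  d9:0 → peak 11
A104@4: d1:7  d2:7  d3:5  d4:11  d5:11  d6:0  d7:0  d8:0  d9:0 → peak 11
A104@5: d1:7  d2:7  d3:5  d4:7  d5:11  d6:4  d7:0  d8:0  d9:0 → peak 11
Best is A104@1, peak 11.

11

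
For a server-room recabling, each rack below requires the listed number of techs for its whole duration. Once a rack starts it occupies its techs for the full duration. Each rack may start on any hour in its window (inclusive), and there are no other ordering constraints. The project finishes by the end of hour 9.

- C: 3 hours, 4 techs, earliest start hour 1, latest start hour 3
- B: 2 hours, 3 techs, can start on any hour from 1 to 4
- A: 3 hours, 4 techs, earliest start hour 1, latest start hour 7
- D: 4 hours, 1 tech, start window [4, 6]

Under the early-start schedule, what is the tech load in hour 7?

At early start, hour 7 has: D.
Demand: 1 = 1.

1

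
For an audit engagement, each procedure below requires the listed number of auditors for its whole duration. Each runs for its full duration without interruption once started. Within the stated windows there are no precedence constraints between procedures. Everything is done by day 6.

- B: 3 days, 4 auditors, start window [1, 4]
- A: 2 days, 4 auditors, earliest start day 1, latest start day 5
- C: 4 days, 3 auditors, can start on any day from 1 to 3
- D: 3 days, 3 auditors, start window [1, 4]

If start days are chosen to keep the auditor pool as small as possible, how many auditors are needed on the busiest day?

Early-start (B@1, A@1, C@1, D@1) gives peak 14: d1:14  d2:14  d3:10  d4:3  d5:0  d6:0.
Shift A→5, D→4.
Schedule B@1, A@5, C@1, D@4: d1:7  d2:7  d3:7  d4:6  d5:7  d6:7 — peak 7.
Total auditor-days = 41 over 6 days ⇒ peak ≥ ⌈41/6⌉ = 7, so 7 is optimal.

7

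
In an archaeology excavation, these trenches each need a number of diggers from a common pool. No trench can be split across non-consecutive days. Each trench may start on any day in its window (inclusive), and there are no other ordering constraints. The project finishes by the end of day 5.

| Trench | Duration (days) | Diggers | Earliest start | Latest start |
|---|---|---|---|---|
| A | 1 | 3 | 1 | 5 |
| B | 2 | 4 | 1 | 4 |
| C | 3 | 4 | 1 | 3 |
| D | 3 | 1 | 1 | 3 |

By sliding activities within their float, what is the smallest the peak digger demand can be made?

7

Early-start (A@1, B@1, C@1, D@1) gives peak 12: d1:12  d2:9  d3:5  d4:0  d5:0.
Shift C→3, D→2.
Schedule A@1, B@1, C@3, D@2: d1:7  d2:5  d3:5  d4:5  d5:4 — peak 7.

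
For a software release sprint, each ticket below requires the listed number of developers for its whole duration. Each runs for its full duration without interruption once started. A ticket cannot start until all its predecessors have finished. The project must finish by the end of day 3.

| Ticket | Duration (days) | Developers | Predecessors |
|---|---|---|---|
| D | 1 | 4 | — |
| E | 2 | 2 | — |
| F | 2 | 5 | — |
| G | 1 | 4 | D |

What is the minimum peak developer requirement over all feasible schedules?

Early-start (D@1, E@1, F@1, G@2) gives peak 11: d1:11  d2:11  d3:0.
Shift F→2, G→3.
Schedule D@1, E@1, F@2, G@3: d1:6  d2:7  d3:9 — peak 9.
No arrangement of the 12 feasible schedules does better.

9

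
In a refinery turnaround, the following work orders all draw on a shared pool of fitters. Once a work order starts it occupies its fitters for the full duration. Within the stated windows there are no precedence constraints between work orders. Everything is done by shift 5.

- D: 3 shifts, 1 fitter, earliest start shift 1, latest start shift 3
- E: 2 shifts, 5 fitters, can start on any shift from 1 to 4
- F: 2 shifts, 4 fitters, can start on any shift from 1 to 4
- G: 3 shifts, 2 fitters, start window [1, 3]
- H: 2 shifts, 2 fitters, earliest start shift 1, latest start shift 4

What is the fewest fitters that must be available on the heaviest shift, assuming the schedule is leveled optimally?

7

Early-start (D@1, E@1, F@1, G@1, H@1) gives peak 14: s1:14  s2:14  s3:3  s4:0  s5:0.
Shift E→4, H→3.
Schedule D@1, E@4, F@1, G@1, H@3: s1:7  s2:7  s3:5  s4:7  s5:5 — peak 7.
Total fitter-shifts = 31 over 5 shifts ⇒ peak ≥ ⌈31/5⌉ = 7, so 7 is optimal.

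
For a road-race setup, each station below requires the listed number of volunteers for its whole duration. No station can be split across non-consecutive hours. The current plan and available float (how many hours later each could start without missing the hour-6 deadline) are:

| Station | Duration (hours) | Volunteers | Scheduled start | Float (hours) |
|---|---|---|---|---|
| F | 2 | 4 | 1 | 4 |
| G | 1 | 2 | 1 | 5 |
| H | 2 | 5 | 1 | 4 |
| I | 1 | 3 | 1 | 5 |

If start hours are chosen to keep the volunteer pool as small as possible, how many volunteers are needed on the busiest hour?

Early-start (F@1, G@1, H@1, I@1) gives peak 14: h1:14  h2:9  h3:0  h4:0  h5:0  h6:0.
Shift G→3, H→4, I→3.
Schedule F@1, G@3, H@4, I@3: h1:4  h2:4  h3:5  h4:5  h5:5  h6:0 — peak 5.

5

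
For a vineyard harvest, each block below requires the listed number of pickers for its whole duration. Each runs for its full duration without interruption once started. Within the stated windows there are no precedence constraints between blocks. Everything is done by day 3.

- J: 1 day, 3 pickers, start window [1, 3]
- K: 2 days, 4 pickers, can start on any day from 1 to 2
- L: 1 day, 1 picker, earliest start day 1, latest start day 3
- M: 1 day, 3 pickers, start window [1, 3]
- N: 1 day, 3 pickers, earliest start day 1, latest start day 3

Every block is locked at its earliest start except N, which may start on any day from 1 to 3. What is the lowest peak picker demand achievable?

11

N@1: d1:14  d2:4  d3:0 → peak 14
N@2: d1:11  d2:7  d3:0 → peak 11
N@3: d1:11  d2:4  d3:3 → peak 11
Best is N@2, peak 11.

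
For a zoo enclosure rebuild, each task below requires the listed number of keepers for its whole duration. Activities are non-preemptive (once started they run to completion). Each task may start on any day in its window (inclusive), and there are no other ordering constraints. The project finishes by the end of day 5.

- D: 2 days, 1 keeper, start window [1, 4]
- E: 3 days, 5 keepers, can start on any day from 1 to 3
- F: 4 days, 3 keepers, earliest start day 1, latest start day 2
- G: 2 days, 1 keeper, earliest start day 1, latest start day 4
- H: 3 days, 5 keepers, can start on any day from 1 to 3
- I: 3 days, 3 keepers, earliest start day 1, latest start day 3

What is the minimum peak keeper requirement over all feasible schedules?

16

Early-start (D@1, E@1, F@1, G@1, H@1, I@1) gives peak 18: d1:18  d2:18  d3:16  d4:3  d5:0.
Shift I→3.
Schedule D@1, E@1, F@1, G@1, H@1, I@3: d1:15  d2:15  d3:16  d4:6  d5:3 — peak 16.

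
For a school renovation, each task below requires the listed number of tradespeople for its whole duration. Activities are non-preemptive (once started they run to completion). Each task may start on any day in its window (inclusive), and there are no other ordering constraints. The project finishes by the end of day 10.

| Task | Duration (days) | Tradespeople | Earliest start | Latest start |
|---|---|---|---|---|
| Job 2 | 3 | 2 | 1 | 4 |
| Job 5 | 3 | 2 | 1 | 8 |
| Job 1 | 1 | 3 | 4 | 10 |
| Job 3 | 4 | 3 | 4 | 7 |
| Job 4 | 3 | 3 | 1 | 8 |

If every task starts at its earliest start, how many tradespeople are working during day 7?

At early start, day 7 has: Job 3.
Demand: 3 = 3.

3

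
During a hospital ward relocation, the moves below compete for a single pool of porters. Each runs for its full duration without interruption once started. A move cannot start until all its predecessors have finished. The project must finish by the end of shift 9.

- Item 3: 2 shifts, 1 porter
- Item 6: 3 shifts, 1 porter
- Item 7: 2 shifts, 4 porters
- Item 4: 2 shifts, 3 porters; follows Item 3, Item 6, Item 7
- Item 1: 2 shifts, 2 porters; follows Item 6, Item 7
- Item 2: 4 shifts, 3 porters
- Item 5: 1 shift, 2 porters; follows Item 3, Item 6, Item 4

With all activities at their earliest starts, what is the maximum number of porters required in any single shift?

Early-start schedule: Item 3@1, Item 6@1, Item 7@1, Item 4@4, Item 1@4, Item 2@1, Item 5@6.
Load per shift: shift 1: 9, shift 2: 9, shift 3: 4, shift 4: 8, shift 5: 5, shift 6: 2, shift 7: 0, shift 8: 0, shift 9: 0.
Peak is 9.

9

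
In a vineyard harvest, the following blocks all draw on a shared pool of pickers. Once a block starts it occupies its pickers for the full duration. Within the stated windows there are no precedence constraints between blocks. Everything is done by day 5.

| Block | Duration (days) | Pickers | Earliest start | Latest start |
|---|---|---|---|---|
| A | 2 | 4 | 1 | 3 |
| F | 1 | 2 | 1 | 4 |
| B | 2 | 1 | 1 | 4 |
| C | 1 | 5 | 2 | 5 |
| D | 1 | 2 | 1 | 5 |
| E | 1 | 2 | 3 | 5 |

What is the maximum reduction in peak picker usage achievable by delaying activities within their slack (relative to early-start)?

5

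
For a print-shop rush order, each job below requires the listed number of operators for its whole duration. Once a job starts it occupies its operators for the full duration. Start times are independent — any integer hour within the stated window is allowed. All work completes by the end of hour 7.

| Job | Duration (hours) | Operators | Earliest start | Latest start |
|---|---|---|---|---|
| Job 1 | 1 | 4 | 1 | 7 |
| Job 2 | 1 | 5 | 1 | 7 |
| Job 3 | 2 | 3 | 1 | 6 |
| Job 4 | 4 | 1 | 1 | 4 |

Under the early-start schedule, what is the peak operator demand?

Early-start schedule: Job 1@1, Job 2@1, Job 3@1, Job 4@1.
Load per hour: hour 1: 13, hour 2: 4, hour 3: 1, hour 4: 1, hour 5: 0, hour 6: 0, hour 7: 0.
Peak is 13.

13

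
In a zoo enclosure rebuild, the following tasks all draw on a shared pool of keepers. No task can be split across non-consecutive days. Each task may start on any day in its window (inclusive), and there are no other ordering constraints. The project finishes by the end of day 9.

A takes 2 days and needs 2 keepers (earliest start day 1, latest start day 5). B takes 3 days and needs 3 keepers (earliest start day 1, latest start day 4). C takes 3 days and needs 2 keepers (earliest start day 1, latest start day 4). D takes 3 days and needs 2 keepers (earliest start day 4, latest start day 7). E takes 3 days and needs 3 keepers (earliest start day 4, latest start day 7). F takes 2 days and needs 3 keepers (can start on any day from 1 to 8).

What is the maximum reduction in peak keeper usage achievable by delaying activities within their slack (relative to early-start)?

5

Early-start peak: d1:10  d2:10  d3:5  d4:5  d5:5  d6:5  d7:0  d8:0  d9:0 ⇒ 10.
Leveled (A@1, B@1, C@3, D@6, E@4, F@7): d1:5  d2:5  d3:5  d4:5  d5:5  d6:5  d7:5  d8:5  d9:0 ⇒ 5.
Reduction 10 − 5 = 5.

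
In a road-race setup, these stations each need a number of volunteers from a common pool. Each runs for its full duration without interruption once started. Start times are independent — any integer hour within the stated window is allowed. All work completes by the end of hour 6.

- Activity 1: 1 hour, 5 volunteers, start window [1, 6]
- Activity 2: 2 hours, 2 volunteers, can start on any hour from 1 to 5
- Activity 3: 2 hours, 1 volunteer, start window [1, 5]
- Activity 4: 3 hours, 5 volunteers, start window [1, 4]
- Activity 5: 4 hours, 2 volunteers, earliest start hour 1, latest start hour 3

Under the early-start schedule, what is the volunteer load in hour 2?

At early start, hour 2 has: Activity 2, Activity 3, Activity 4, Activity 5.
Demand: 2 + 1 + 5 + 2 = 10.

10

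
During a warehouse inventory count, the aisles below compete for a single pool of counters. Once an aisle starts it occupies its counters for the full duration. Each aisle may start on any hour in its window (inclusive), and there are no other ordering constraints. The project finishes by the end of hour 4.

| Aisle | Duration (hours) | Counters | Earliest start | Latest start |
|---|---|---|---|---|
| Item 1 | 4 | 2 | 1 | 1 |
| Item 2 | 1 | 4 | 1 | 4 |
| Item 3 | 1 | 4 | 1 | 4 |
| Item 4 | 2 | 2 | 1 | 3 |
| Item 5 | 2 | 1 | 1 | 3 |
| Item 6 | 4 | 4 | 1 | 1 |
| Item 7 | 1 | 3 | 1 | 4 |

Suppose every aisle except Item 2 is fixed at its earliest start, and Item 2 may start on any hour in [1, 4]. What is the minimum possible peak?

16

Item 2@1: h1:20  h2:9  h3:6  h4:6 → peak 20
Item 2@2: h1:16  h2:13  h3:6  h4:6 → peak 16
Item 2@3: h1:16  h2:9  h3:10  h4:6 → peak 16
Item 2@4: h1:16  h2:9  h3:6  h4:10 → peak 16
Best is Item 2@2, peak 16.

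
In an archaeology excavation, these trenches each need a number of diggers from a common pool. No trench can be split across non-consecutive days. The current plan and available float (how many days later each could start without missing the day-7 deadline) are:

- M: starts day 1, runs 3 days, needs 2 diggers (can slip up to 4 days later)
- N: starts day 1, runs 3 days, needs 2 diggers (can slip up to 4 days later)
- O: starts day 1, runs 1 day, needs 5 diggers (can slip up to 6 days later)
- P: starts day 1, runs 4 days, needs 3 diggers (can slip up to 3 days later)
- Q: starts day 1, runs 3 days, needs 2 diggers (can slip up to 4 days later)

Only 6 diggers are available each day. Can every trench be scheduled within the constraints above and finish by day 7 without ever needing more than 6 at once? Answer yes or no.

no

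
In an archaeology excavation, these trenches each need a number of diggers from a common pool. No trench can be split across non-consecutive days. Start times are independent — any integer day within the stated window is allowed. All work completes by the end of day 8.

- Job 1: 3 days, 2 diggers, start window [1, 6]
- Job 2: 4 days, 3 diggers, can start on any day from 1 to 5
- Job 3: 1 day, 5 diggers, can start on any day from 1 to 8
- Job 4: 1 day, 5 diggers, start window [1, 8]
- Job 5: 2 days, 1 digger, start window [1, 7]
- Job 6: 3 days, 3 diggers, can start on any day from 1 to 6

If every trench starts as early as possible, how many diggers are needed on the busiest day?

19

Early-start schedule: Job 1@1, Job 2@1, Job 3@1, Job 4@1, Job 5@1, Job 6@1.
Load per day: day 1: 19, day 2: 9, day 3: 8, day 4: 3, day 5: 0, day 6: 0, day 7: 0, day 8: 0.
Peak is 19.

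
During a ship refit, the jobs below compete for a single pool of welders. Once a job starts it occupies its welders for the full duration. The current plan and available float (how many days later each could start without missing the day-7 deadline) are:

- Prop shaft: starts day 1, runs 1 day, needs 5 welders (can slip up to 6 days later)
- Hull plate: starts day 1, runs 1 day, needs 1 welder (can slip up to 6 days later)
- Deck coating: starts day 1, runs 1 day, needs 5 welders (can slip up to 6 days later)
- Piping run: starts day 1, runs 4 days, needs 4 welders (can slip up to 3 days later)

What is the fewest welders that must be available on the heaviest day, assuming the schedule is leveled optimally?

Early-start (Prop shaft@1, Hull plate@1, Deck coating@1, Piping run@1) gives peak 15: d1:15  d2:4  d3:4  d4:4  d5:0  d6:0  d7:0.
Shift Hull plate→2, Deck coating→3, Piping run→4.
Schedule Prop shaft@1, Hull plate@2, Deck coating@3, Piping run@4: d1:5  d2:1  d3:5  d4:4  d5:4  d6:4  d7:4 — peak 5.

5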